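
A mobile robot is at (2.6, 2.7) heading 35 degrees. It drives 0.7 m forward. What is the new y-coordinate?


y_new = y0 + d*sin(theta)
= 2.7 + 0.7*sin(35)
= 2.7 + 0.4015
= 3.1015


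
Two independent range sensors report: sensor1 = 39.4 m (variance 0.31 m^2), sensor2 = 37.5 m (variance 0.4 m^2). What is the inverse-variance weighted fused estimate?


w1 = (1/var1) / (1/var1 + 1/var2)
   = 3.2258 / (3.2258 + 2.5) = 0.5634
w2 = 1 - w1 = 0.4366
fused = w1*s1 + w2*s2 = 22.1972 + 16.3732
= 38.5704 m


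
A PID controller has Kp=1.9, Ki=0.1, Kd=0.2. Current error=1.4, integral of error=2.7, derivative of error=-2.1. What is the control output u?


u = Kp*e + Ki*int(e) + Kd*de/dt
= 1.9*1.4 + 0.1*2.7 + 0.2*(-2.1)
= 2.66 + 0.27 + -0.42
= 2.51


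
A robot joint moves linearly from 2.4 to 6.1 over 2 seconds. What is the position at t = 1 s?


s = t/T = 1/2 = 0.5
p(t) = p0 + (pf-p0)*s
= 2.4 + (6.1 - 2.4) * 0.5
= 4.25


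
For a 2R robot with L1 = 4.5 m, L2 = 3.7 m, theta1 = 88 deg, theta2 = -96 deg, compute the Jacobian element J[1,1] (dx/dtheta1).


J[1,1] = -L1*sin(t1) - L2*sin(t1+t2)
= -4.5*sin(88) - 3.7*sin(-8)
= -3.9823


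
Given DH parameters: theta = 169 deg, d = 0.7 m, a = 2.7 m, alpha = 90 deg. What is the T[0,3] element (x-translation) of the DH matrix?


T[0,3] = a * cos(theta)
= 2.7 * cos(169 deg)
= 2.7 * -0.9816
= -2.6504


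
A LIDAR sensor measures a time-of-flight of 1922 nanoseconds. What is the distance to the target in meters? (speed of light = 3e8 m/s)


tof = 1922 ns = 1.922e-06 s
dist = c * tof / 2
= 3e8 * 1.922e-06 / 2
= 288.3 m


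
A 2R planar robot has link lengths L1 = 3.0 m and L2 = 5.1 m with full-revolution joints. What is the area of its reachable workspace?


r_max = L1 + L2 = 8.1 m
r_min = |L1 - L2| = 2.1 m
Area = pi*(r_max^2 - r_min^2)
= pi*(65.61 - 4.41)
= pi * 61.2
= 192.2655 m^2


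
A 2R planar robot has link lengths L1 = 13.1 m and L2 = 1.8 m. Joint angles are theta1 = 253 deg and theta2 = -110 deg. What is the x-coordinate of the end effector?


Convert angles to radians: theta1 = 4.4157, theta2 = -1.9199
x = L1*cos(theta1) + L2*cos(theta1+theta2)
x = -3.8301 + -1.4375
x = -5.2676


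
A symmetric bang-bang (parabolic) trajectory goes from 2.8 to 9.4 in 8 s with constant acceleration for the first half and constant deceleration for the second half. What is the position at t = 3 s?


Symmetric rest-to-rest: each phase covers (pf-p0)/2 in time T/2. 0.5*a*(T/2)^2 = (pf-p0)/2 => a = 4*(pf-p0)/T^2
a = 4*(9.4-2.8)/8^2 = 0.4125
t = 3 is in the acceleration phase (t <= T/2).
p = p0 + 0.5*a*t^2 = 2.8 + 0.5*0.4125*3^2
= 4.6562


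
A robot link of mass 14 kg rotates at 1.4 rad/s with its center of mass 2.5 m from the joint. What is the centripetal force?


F = m * omega^2 * r
= 14 * 1.4^2 * 2.5
= 14 * 1.96 * 2.5
= 68.6 N


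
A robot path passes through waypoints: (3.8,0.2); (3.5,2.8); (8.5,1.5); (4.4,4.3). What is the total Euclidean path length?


Segment lengths:
  seg1 = sqrt((-0.3)^2 + (2.6)^2) = 2.6173
  seg2 = sqrt((5.0)^2 + (-1.3)^2) = 5.1662
  seg3 = sqrt((-4.1)^2 + (2.8)^2) = 4.9649
Total = 12.7484


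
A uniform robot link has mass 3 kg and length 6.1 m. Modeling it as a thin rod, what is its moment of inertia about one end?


I = (1/3) * m * L^2
= (1/3) * 3 * 6.1^2
= 0.333333 * 3 * 37.21
= 37.21 kg*m^2


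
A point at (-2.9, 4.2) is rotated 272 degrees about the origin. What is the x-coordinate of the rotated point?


x' = x*cos(theta) - y*sin(theta)
cos(272 deg) = 0.0349, sin(272 deg) = -0.9994
x' = -2.9 * 0.0349 - 4.2 * -0.9994
= -0.1012 - -4.1974
= 4.0962


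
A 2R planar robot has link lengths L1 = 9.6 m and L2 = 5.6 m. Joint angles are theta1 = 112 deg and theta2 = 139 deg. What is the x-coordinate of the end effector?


Convert angles to radians: theta1 = 1.9548, theta2 = 2.426
x = L1*cos(theta1) + L2*cos(theta1+theta2)
x = -3.5962 + -1.8232
x = -5.4194


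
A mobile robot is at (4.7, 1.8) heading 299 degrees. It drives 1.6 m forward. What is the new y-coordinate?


y_new = y0 + d*sin(theta)
= 1.8 + 1.6*sin(299)
= 1.8 + -1.3994
= 0.4006


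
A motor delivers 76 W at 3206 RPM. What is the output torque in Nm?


omega = 3206 * 2*pi/60 = 335.7315 rad/s
tau = P / omega = 76 / 335.7315
= 0.2264 Nm


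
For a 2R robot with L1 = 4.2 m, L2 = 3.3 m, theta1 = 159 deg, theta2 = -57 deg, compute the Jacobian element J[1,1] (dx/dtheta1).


J[1,1] = -L1*sin(t1) - L2*sin(t1+t2)
= -4.2*sin(159) - 3.3*sin(102)
= -4.733


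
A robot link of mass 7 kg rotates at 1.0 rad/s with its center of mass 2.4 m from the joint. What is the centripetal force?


F = m * omega^2 * r
= 7 * 1.0^2 * 2.4
= 7 * 1.0 * 2.4
= 16.8 N


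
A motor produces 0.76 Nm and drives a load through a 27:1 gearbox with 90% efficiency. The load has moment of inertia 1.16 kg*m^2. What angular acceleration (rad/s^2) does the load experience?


tau_out = tau_motor * N * eta
= 0.76 * 27 * 0.9 = 18.468 Nm
alpha = tau_out / I = 18.468 / 1.16
= 15.9207 rad/s^2


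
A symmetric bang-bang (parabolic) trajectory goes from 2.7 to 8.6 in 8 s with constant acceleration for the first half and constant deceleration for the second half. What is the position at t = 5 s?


Symmetric rest-to-rest: each phase covers (pf-p0)/2 in time T/2. 0.5*a*(T/2)^2 = (pf-p0)/2 => a = 4*(pf-p0)/T^2
a = 4*(8.6-2.7)/8^2 = 0.3687
t = 5 is in the deceleration phase (t > T/2).
p = pf - 0.5*a*(T-t)^2 = 8.6 - 0.5*0.3687*3^2
= 6.9406


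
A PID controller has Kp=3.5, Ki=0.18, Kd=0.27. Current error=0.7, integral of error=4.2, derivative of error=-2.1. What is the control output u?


u = Kp*e + Ki*int(e) + Kd*de/dt
= 3.5*0.7 + 0.18*4.2 + 0.27*(-2.1)
= 2.45 + 0.756 + -0.567
= 2.639


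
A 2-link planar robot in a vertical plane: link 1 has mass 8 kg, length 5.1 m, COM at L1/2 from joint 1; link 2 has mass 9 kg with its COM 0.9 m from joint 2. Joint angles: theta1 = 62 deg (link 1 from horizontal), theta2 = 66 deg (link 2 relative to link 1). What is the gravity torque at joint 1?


Horizontal distance from joint 1 to link-1 COM:
  x_c1 = (L1/2)*cos(t1) = 2.55 * 0.4695 = 1.1972 m
Horizontal distance from joint 1 to link-2 COM:
  x_c2 = L1*cos(t1) + Lc2*cos(t1+t2)
       = 5.1*0.4695 + 0.9*-0.6157 = 1.8402 m
tau1 = m1*g*x_c1 + m2*g*x_c2
     = 8*9.81*1.1972 + 9*9.81*1.8402
     = 93.9525 + 162.4721
     = 256.4246 Nm


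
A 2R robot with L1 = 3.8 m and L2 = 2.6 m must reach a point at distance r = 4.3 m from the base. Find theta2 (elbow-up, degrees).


cos(theta2) = (r^2 - L1^2 - L2^2) / (2*L1*L2)
cos(theta2) = (18.49 - 14.44 - 6.76) / 19.76
cos(theta2) = -0.137146
theta2 = 97.8827 degrees


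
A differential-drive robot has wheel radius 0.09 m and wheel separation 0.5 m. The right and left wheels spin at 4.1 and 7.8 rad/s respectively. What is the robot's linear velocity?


vR = r*wR = 0.09*4.1 = 0.369 m/s
vL = r*wL = 0.09*7.8 = 0.702 m/s
v = (vR+vL)/2 = 0.5355 m/s
omega = (vR-vL)/L = -0.666 rad/s
linear velocity = 0.5355 m/s


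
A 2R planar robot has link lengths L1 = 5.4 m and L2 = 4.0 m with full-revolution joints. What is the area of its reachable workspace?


r_max = L1 + L2 = 9.4 m
r_min = |L1 - L2| = 1.4 m
Area = pi*(r_max^2 - r_min^2)
= pi*(88.36 - 1.96)
= pi * 86.4
= 271.4336 m^2


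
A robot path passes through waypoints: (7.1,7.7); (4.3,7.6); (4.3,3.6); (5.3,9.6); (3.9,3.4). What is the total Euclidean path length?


Segment lengths:
  seg1 = sqrt((-2.8)^2 + (-0.1)^2) = 2.8018
  seg2 = sqrt((0.0)^2 + (-4.0)^2) = 4.0
  seg3 = sqrt((1.0)^2 + (6.0)^2) = 6.0828
  seg4 = sqrt((-1.4)^2 + (-6.2)^2) = 6.3561
Total = 19.2406


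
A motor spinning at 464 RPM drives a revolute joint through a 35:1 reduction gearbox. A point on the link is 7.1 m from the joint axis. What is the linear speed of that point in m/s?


omega_motor = 464 * 2*pi/60 = 48.59 rad/s
omega_joint = omega_motor / 35 = 1.3883 rad/s
v = omega_joint * r = 1.3883 * 7.1
= 9.8568 m/s


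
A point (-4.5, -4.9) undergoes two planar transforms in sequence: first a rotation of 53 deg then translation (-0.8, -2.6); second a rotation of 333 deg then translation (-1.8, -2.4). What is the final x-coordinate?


After transform 1:
x1 = cos(53)*-4.5 - sin(53)*-4.9 + -0.8 = 0.4051
y1 = sin(53)*-4.5 + cos(53)*-4.9 + -2.6 = -9.1428
After transform 2:
x2 = cos(333)*0.4051 - sin(333)*-9.1428 + -1.8
= -5.5897


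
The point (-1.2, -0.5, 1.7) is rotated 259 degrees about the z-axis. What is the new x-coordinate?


Rotation about z-axis: x' = x*cos(theta) - y*sin(theta)
= -1.2 * -0.1908 - -0.5 * -0.9816
= -0.2618


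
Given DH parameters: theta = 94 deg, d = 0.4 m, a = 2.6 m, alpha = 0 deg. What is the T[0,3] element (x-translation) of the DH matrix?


T[0,3] = a * cos(theta)
= 2.6 * cos(94 deg)
= 2.6 * -0.0698
= -0.1814


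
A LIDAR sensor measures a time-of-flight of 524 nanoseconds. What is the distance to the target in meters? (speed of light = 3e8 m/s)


tof = 524 ns = 5.24e-07 s
dist = c * tof / 2
= 3e8 * 5.24e-07 / 2
= 78.6 m


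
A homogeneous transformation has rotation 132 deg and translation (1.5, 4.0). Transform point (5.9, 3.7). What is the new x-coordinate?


x' = cos(theta)*px - sin(theta)*py + tx
= -0.6691*5.9 - 0.7431*3.7 + 1.5
= -5.1975


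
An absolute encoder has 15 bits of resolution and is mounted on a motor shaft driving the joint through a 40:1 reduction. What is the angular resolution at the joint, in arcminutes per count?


counts = 2^15 = 32768
effective counts at joint = 32768 * 40 = 1310720
resolution = 360*60 / 1310720
= 0.0165 arcmin/count


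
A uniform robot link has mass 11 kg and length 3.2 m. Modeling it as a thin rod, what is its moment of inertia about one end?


I = (1/3) * m * L^2
= (1/3) * 11 * 3.2^2
= 0.333333 * 11 * 10.24
= 37.5467 kg*m^2


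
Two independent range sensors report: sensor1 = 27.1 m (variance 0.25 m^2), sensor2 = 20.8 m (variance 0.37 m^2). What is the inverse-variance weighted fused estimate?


w1 = (1/var1) / (1/var1 + 1/var2)
   = 4.0 / (4.0 + 2.7027) = 0.5968
w2 = 1 - w1 = 0.4032
fused = w1*s1 + w2*s2 = 16.1726 + 8.3871
= 24.5597 m


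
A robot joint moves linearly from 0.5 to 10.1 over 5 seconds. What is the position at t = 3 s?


s = t/T = 3/5 = 0.6
p(t) = p0 + (pf-p0)*s
= 0.5 + (10.1 - 0.5) * 0.6
= 6.26


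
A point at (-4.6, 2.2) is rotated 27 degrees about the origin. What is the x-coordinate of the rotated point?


x' = x*cos(theta) - y*sin(theta)
cos(27 deg) = 0.891, sin(27 deg) = 0.454
x' = -4.6 * 0.891 - 2.2 * 0.454
= -4.0986 - 0.9988
= -5.0974


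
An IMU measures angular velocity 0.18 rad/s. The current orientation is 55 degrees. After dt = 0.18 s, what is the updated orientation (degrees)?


delta_theta = w * dt = 0.18 * 0.18 = 0.0324 rad
= 1.8564 deg
theta_new = 55 + 1.8564 = 56.8564 deg


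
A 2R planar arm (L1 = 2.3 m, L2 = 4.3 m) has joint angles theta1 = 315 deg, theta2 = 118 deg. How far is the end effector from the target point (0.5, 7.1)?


End effector via forward kinematics:
x = L1*cos(t1) + L2*cos(t1+t2) = 2.8835
y = L1*sin(t1) + L2*sin(t1+t2) = 2.4858
Distance to target:
d = sqrt((0.5 - 2.8835)^2 + (7.1 - 2.4858)^2)
= sqrt(5.6813 + 21.2912)
= 5.1935 m


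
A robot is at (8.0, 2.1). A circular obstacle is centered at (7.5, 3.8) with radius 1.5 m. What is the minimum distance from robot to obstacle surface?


center_dist = sqrt((8.0-7.5)^2 + (2.1-3.8)^2)
= sqrt(0.25 + 2.89)
= 1.772
min_dist = center_dist - radius = 1.772 - 1.5 = 0.272 m


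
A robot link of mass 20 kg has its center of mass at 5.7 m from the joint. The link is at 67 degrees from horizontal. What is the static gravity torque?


tau = m*g*L*cos(angle)
= 20 * 9.81 * 5.7 * cos(67 deg)
= 20 * 9.81 * 5.7 * 0.3907
= 436.9703 Nm


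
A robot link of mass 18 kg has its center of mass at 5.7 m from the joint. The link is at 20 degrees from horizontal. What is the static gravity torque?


tau = m*g*L*cos(angle)
= 18 * 9.81 * 5.7 * cos(20 deg)
= 18 * 9.81 * 5.7 * 0.9397
= 945.8063 Nm


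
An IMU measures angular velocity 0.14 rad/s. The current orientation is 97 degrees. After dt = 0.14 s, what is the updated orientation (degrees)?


delta_theta = w * dt = 0.14 * 0.14 = 0.0196 rad
= 1.123 deg
theta_new = 97 + 1.123 = 98.123 deg


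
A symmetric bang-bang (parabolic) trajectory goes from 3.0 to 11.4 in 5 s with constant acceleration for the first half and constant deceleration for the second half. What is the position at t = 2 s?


Symmetric rest-to-rest: each phase covers (pf-p0)/2 in time T/2. 0.5*a*(T/2)^2 = (pf-p0)/2 => a = 4*(pf-p0)/T^2
a = 4*(11.4-3.0)/5^2 = 1.344
t = 2 is in the acceleration phase (t <= T/2).
p = p0 + 0.5*a*t^2 = 3.0 + 0.5*1.344*2^2
= 5.688


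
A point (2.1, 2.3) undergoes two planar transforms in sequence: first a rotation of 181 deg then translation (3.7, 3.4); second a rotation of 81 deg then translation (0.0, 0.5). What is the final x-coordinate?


After transform 1:
x1 = cos(181)*2.1 - sin(181)*2.3 + 3.7 = 1.6405
y1 = sin(181)*2.1 + cos(181)*2.3 + 3.4 = 1.0637
After transform 2:
x2 = cos(81)*1.6405 - sin(81)*1.0637 + 0.0
= -0.794


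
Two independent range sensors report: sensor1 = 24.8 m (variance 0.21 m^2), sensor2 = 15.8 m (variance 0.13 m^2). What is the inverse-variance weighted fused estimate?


w1 = (1/var1) / (1/var1 + 1/var2)
   = 4.7619 / (4.7619 + 7.6923) = 0.3824
w2 = 1 - w1 = 0.6176
fused = w1*s1 + w2*s2 = 9.4824 + 9.7588
= 19.2412 m


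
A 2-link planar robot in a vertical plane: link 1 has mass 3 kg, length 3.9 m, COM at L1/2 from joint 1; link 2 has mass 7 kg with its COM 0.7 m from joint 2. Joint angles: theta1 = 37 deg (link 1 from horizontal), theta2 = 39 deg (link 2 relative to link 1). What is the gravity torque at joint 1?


Horizontal distance from joint 1 to link-1 COM:
  x_c1 = (L1/2)*cos(t1) = 1.95 * 0.7986 = 1.5573 m
Horizontal distance from joint 1 to link-2 COM:
  x_c2 = L1*cos(t1) + Lc2*cos(t1+t2)
       = 3.9*0.7986 + 0.7*0.2419 = 3.284 m
tau1 = m1*g*x_c1 + m2*g*x_c2
     = 3*9.81*1.5573 + 7*9.81*3.284
     = 45.8325 + 225.5139
     = 271.3464 Nm


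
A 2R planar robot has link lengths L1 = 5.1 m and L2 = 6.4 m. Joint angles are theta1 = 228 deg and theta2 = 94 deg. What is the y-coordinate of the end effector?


Convert angles to radians: theta1 = 3.9794, theta2 = 1.6406
y = L1*sin(theta1) + L2*sin(theta1+theta2)
y = -3.79 + -3.9402
y = -7.7303


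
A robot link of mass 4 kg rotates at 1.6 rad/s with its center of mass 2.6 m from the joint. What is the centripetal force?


F = m * omega^2 * r
= 4 * 1.6^2 * 2.6
= 4 * 2.56 * 2.6
= 26.624 N


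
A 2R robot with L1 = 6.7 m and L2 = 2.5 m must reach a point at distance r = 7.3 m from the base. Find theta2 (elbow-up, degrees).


cos(theta2) = (r^2 - L1^2 - L2^2) / (2*L1*L2)
cos(theta2) = (53.29 - 44.89 - 6.25) / 33.5
cos(theta2) = 0.064179
theta2 = 86.3203 degrees


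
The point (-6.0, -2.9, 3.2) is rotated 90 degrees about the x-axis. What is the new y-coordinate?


Rotation about x-axis: y' = y*cos(theta) - z*sin(theta)
= -2.9 * 0.0 - 3.2 * 1.0
= -3.2


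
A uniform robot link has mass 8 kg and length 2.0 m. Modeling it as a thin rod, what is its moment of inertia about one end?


I = (1/3) * m * L^2
= (1/3) * 8 * 2.0^2
= 0.333333 * 8 * 4.0
= 10.6667 kg*m^2


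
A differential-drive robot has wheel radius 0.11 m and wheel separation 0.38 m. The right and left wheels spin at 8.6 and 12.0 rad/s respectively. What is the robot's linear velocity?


vR = r*wR = 0.11*8.6 = 0.946 m/s
vL = r*wL = 0.11*12.0 = 1.32 m/s
v = (vR+vL)/2 = 1.133 m/s
omega = (vR-vL)/L = -0.9842 rad/s
linear velocity = 1.133 m/s


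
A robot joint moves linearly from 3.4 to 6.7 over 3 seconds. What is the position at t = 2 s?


s = t/T = 2/3 = 0.6667
p(t) = p0 + (pf-p0)*s
= 3.4 + (6.7 - 3.4) * 0.6667
= 5.6


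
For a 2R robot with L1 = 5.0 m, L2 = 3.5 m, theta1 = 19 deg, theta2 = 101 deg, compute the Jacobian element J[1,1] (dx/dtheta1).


J[1,1] = -L1*sin(t1) - L2*sin(t1+t2)
= -5.0*sin(19) - 3.5*sin(120)
= -4.6589


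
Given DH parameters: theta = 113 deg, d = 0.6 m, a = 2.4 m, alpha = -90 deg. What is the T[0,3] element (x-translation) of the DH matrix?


T[0,3] = a * cos(theta)
= 2.4 * cos(113 deg)
= 2.4 * -0.3907
= -0.9378


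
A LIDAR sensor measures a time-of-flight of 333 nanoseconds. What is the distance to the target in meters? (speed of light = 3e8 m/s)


tof = 333 ns = 3.33e-07 s
dist = c * tof / 2
= 3e8 * 3.33e-07 / 2
= 49.95 m


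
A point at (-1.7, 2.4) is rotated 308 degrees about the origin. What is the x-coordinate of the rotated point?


x' = x*cos(theta) - y*sin(theta)
cos(308 deg) = 0.6157, sin(308 deg) = -0.788
x' = -1.7 * 0.6157 - 2.4 * -0.788
= -1.0466 - -1.8912
= 0.8446


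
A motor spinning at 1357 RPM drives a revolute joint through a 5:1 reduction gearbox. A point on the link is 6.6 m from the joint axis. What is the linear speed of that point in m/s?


omega_motor = 1357 * 2*pi/60 = 142.1047 rad/s
omega_joint = omega_motor / 5 = 28.4209 rad/s
v = omega_joint * r = 28.4209 * 6.6
= 187.5782 m/s


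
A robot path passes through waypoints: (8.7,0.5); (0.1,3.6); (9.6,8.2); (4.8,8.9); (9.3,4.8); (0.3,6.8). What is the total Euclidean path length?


Segment lengths:
  seg1 = sqrt((-8.6)^2 + (3.1)^2) = 9.1417
  seg2 = sqrt((9.5)^2 + (4.6)^2) = 10.5551
  seg3 = sqrt((-4.8)^2 + (0.7)^2) = 4.8508
  seg4 = sqrt((4.5)^2 + (-4.1)^2) = 6.0877
  seg5 = sqrt((-9.0)^2 + (2.0)^2) = 9.2195
Total = 39.8548


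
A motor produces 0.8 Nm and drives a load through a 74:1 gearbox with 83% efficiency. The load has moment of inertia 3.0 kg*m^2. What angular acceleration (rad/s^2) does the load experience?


tau_out = tau_motor * N * eta
= 0.8 * 74 * 0.83 = 49.136 Nm
alpha = tau_out / I = 49.136 / 3.0
= 16.3787 rad/s^2


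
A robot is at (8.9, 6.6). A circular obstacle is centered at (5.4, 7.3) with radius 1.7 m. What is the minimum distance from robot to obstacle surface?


center_dist = sqrt((8.9-5.4)^2 + (6.6-7.3)^2)
= sqrt(12.25 + 0.49)
= 3.5693
min_dist = center_dist - radius = 3.5693 - 1.7 = 1.8693 m


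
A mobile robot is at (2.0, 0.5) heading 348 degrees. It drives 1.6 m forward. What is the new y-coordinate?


y_new = y0 + d*sin(theta)
= 0.5 + 1.6*sin(348)
= 0.5 + -0.3327
= 0.1673


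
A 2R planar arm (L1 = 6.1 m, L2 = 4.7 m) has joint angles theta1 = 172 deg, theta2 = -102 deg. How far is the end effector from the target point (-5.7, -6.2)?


End effector via forward kinematics:
x = L1*cos(t1) + L2*cos(t1+t2) = -4.4331
y = L1*sin(t1) + L2*sin(t1+t2) = 5.2655
Distance to target:
d = sqrt((-5.7 - -4.4331)^2 + (-6.2 - 5.2655)^2)
= sqrt(1.6049 + 131.4579)
= 11.5353 m


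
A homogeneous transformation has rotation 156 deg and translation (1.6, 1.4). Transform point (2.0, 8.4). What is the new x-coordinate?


x' = cos(theta)*px - sin(theta)*py + tx
= -0.9135*2.0 - 0.4067*8.4 + 1.6
= -3.6437


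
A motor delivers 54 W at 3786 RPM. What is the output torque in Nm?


omega = 3786 * 2*pi/60 = 396.469 rad/s
tau = P / omega = 54 / 396.469
= 0.1362 Nm


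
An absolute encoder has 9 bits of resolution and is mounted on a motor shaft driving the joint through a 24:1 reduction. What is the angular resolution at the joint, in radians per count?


counts = 2^9 = 512
effective counts at joint = 512 * 24 = 12288
resolution = 2*pi / 12288
= 5.1133e-04 rad/count


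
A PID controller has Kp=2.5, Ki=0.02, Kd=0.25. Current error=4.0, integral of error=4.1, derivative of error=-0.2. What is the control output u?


u = Kp*e + Ki*int(e) + Kd*de/dt
= 2.5*4.0 + 0.02*4.1 + 0.25*(-0.2)
= 10.0 + 0.082 + -0.05
= 10.032


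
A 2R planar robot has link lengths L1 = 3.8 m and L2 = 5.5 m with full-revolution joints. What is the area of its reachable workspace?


r_max = L1 + L2 = 9.3 m
r_min = |L1 - L2| = 1.7 m
Area = pi*(r_max^2 - r_min^2)
= pi*(86.49 - 2.89)
= pi * 83.6
= 262.6371 m^2


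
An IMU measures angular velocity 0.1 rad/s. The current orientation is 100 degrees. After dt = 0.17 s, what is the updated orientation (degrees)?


delta_theta = w * dt = 0.1 * 0.17 = 0.017 rad
= 0.974 deg
theta_new = 100 + 0.974 = 100.974 deg


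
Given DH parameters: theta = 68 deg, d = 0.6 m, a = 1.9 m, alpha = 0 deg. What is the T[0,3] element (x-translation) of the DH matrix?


T[0,3] = a * cos(theta)
= 1.9 * cos(68 deg)
= 1.9 * 0.3746
= 0.7118


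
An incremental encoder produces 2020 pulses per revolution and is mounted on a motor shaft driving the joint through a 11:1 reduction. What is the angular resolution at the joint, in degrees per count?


counts per rev = 2020
effective counts at joint = 2020 * 11 = 22220
resolution = 360 / 22220
= 0.0162 deg/count


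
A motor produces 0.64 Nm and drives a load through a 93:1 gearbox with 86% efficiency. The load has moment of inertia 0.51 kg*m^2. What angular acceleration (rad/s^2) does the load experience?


tau_out = tau_motor * N * eta
= 0.64 * 93 * 0.86 = 51.1872 Nm
alpha = tau_out / I = 51.1872 / 0.51
= 100.3671 rad/s^2


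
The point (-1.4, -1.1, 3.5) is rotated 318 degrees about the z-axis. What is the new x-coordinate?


Rotation about z-axis: x' = x*cos(theta) - y*sin(theta)
= -1.4 * 0.7431 - -1.1 * -0.6691
= -1.7764


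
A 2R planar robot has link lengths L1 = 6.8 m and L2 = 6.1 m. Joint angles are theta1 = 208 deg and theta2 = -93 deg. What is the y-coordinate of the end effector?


Convert angles to radians: theta1 = 3.6303, theta2 = -1.6232
y = L1*sin(theta1) + L2*sin(theta1+theta2)
y = -3.1924 + 5.5285
y = 2.3361


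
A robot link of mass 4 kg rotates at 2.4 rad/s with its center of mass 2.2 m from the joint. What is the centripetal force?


F = m * omega^2 * r
= 4 * 2.4^2 * 2.2
= 4 * 5.76 * 2.2
= 50.688 N


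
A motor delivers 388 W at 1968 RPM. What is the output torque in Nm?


omega = 1968 * 2*pi/60 = 206.0885 rad/s
tau = P / omega = 388 / 206.0885
= 1.8827 Nm


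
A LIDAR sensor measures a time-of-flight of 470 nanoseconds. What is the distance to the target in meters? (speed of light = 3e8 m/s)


tof = 470 ns = 4.7e-07 s
dist = c * tof / 2
= 3e8 * 4.7e-07 / 2
= 70.5 m


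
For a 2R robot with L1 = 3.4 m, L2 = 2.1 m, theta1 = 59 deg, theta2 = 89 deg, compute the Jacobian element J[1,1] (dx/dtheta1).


J[1,1] = -L1*sin(t1) - L2*sin(t1+t2)
= -3.4*sin(59) - 2.1*sin(148)
= -4.0272


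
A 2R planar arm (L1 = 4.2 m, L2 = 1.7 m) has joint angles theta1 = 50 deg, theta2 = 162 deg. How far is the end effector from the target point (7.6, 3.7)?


End effector via forward kinematics:
x = L1*cos(t1) + L2*cos(t1+t2) = 1.258
y = L1*sin(t1) + L2*sin(t1+t2) = 2.3165
Distance to target:
d = sqrt((7.6 - 1.258)^2 + (3.7 - 2.3165)^2)
= sqrt(40.2206 + 1.914)
= 6.4911 m


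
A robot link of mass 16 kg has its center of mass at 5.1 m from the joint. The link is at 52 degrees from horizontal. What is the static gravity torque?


tau = m*g*L*cos(angle)
= 16 * 9.81 * 5.1 * cos(52 deg)
= 16 * 9.81 * 5.1 * 0.6157
= 492.8345 Nm


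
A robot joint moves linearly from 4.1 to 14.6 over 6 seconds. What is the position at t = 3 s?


s = t/T = 3/6 = 0.5
p(t) = p0 + (pf-p0)*s
= 4.1 + (14.6 - 4.1) * 0.5
= 9.35


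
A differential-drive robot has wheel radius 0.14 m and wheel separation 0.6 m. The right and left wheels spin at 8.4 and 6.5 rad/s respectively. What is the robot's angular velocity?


vR = r*wR = 0.14*8.4 = 1.176 m/s
vL = r*wL = 0.14*6.5 = 0.91 m/s
v = (vR+vL)/2 = 1.043 m/s
omega = (vR-vL)/L = 0.4433 rad/s
angular velocity = 0.4433 rad/s


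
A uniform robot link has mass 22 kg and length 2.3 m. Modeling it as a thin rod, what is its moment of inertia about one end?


I = (1/3) * m * L^2
= (1/3) * 22 * 2.3^2
= 0.333333 * 22 * 5.29
= 38.7933 kg*m^2


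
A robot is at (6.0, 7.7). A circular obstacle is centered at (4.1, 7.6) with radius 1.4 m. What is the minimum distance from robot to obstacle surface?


center_dist = sqrt((6.0-4.1)^2 + (7.7-7.6)^2)
= sqrt(3.61 + 0.01)
= 1.9026
min_dist = center_dist - radius = 1.9026 - 1.4 = 0.5026 m


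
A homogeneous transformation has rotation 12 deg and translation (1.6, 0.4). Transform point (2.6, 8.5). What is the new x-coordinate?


x' = cos(theta)*px - sin(theta)*py + tx
= 0.9781*2.6 - 0.2079*8.5 + 1.6
= 2.3759


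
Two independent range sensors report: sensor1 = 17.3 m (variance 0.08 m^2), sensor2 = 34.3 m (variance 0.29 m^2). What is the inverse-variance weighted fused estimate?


w1 = (1/var1) / (1/var1 + 1/var2)
   = 12.5 / (12.5 + 3.4483) = 0.7838
w2 = 1 - w1 = 0.2162
fused = w1*s1 + w2*s2 = 13.5595 + 7.4162
= 20.9757 m


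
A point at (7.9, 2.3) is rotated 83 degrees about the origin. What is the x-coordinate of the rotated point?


x' = x*cos(theta) - y*sin(theta)
cos(83 deg) = 0.1219, sin(83 deg) = 0.9925
x' = 7.9 * 0.1219 - 2.3 * 0.9925
= 0.9628 - 2.2829
= -1.3201


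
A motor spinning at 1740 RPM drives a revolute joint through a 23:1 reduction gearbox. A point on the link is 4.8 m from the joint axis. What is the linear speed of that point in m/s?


omega_motor = 1740 * 2*pi/60 = 182.2124 rad/s
omega_joint = omega_motor / 23 = 7.9223 rad/s
v = omega_joint * r = 7.9223 * 4.8
= 38.0269 m/s


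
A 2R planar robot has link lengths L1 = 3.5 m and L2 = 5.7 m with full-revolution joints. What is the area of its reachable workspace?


r_max = L1 + L2 = 9.2 m
r_min = |L1 - L2| = 2.2 m
Area = pi*(r_max^2 - r_min^2)
= pi*(84.64 - 4.84)
= pi * 79.8
= 250.6991 m^2


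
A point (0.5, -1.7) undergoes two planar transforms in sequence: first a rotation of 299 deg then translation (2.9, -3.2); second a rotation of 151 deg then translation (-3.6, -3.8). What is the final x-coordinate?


After transform 1:
x1 = cos(299)*0.5 - sin(299)*-1.7 + 2.9 = 1.6556
y1 = sin(299)*0.5 + cos(299)*-1.7 + -3.2 = -4.4615
After transform 2:
x2 = cos(151)*1.6556 - sin(151)*-4.4615 + -3.6
= -2.885


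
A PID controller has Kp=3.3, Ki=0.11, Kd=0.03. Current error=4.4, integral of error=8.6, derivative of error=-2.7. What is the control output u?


u = Kp*e + Ki*int(e) + Kd*de/dt
= 3.3*4.4 + 0.11*8.6 + 0.03*(-2.7)
= 14.52 + 0.946 + -0.081
= 15.385


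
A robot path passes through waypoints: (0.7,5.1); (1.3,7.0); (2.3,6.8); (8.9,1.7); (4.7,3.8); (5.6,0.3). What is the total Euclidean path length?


Segment lengths:
  seg1 = sqrt((0.6)^2 + (1.9)^2) = 1.9925
  seg2 = sqrt((1.0)^2 + (-0.2)^2) = 1.0198
  seg3 = sqrt((6.6)^2 + (-5.1)^2) = 8.3409
  seg4 = sqrt((-4.2)^2 + (2.1)^2) = 4.6957
  seg5 = sqrt((0.9)^2 + (-3.5)^2) = 3.6139
Total = 19.6628


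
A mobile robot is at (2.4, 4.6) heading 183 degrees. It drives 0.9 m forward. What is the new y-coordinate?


y_new = y0 + d*sin(theta)
= 4.6 + 0.9*sin(183)
= 4.6 + -0.0471
= 4.5529


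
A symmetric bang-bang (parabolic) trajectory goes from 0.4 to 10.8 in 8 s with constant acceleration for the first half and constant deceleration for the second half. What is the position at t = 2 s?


Symmetric rest-to-rest: each phase covers (pf-p0)/2 in time T/2. 0.5*a*(T/2)^2 = (pf-p0)/2 => a = 4*(pf-p0)/T^2
a = 4*(10.8-0.4)/8^2 = 0.65
t = 2 is in the acceleration phase (t <= T/2).
p = p0 + 0.5*a*t^2 = 0.4 + 0.5*0.65*2^2
= 1.7


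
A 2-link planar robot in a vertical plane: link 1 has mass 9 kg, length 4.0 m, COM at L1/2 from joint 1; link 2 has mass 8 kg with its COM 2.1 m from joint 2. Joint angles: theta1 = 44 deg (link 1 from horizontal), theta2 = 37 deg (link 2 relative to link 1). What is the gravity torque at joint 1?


Horizontal distance from joint 1 to link-1 COM:
  x_c1 = (L1/2)*cos(t1) = 2.0 * 0.7193 = 1.4387 m
Horizontal distance from joint 1 to link-2 COM:
  x_c2 = L1*cos(t1) + Lc2*cos(t1+t2)
       = 4.0*0.7193 + 2.1*0.1564 = 3.2059 m
tau1 = m1*g*x_c1 + m2*g*x_c2
     = 9*9.81*1.4387 + 8*9.81*3.2059
     = 127.021 + 251.5968
     = 378.6178 Nm


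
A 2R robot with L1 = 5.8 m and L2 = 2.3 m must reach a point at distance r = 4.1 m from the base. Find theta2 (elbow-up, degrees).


cos(theta2) = (r^2 - L1^2 - L2^2) / (2*L1*L2)
cos(theta2) = (16.81 - 33.64 - 5.29) / 26.68
cos(theta2) = -0.829085
theta2 = 146.0049 degrees


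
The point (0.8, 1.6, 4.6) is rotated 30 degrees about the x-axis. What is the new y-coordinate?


Rotation about x-axis: y' = y*cos(theta) - z*sin(theta)
= 1.6 * 0.866 - 4.6 * 0.5
= -0.9144


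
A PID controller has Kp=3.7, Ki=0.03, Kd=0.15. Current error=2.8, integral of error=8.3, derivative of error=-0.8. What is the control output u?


u = Kp*e + Ki*int(e) + Kd*de/dt
= 3.7*2.8 + 0.03*8.3 + 0.15*(-0.8)
= 10.36 + 0.249 + -0.12
= 10.489


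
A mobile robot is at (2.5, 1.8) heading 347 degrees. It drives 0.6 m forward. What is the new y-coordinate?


y_new = y0 + d*sin(theta)
= 1.8 + 0.6*sin(347)
= 1.8 + -0.135
= 1.665


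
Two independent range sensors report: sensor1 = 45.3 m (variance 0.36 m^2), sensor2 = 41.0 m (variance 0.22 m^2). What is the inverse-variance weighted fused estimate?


w1 = (1/var1) / (1/var1 + 1/var2)
   = 2.7778 / (2.7778 + 4.5455) = 0.3793
w2 = 1 - w1 = 0.6207
fused = w1*s1 + w2*s2 = 17.1828 + 25.4483
= 42.631 m


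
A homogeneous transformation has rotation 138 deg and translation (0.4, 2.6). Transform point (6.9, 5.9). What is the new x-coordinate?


x' = cos(theta)*px - sin(theta)*py + tx
= -0.7431*6.9 - 0.6691*5.9 + 0.4
= -8.6756


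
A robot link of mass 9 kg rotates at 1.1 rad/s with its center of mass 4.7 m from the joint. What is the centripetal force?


F = m * omega^2 * r
= 9 * 1.1^2 * 4.7
= 9 * 1.21 * 4.7
= 51.183 N


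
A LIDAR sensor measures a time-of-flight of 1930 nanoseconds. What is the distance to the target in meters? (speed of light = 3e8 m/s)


tof = 1930 ns = 1.93e-06 s
dist = c * tof / 2
= 3e8 * 1.93e-06 / 2
= 289.5 m


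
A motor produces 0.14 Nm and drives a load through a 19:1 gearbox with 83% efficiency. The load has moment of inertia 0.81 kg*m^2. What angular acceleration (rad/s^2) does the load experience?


tau_out = tau_motor * N * eta
= 0.14 * 19 * 0.83 = 2.2078 Nm
alpha = tau_out / I = 2.2078 / 0.81
= 2.7257 rad/s^2


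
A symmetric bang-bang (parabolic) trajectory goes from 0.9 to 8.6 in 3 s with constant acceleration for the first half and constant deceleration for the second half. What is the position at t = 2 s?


Symmetric rest-to-rest: each phase covers (pf-p0)/2 in time T/2. 0.5*a*(T/2)^2 = (pf-p0)/2 => a = 4*(pf-p0)/T^2
a = 4*(8.6-0.9)/3^2 = 3.4222
t = 2 is in the deceleration phase (t > T/2).
p = pf - 0.5*a*(T-t)^2 = 8.6 - 0.5*3.4222*1^2
= 6.8889


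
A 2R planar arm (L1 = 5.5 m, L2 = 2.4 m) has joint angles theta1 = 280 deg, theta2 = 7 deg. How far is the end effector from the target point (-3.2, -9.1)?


End effector via forward kinematics:
x = L1*cos(t1) + L2*cos(t1+t2) = 1.6568
y = L1*sin(t1) + L2*sin(t1+t2) = -7.7116
Distance to target:
d = sqrt((-3.2 - 1.6568)^2 + (-9.1 - -7.7116)^2)
= sqrt(23.5881 + 1.9277)
= 5.0513 m


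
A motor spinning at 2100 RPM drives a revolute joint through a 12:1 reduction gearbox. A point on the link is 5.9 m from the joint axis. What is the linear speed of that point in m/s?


omega_motor = 2100 * 2*pi/60 = 219.9115 rad/s
omega_joint = omega_motor / 12 = 18.326 rad/s
v = omega_joint * r = 18.326 * 5.9
= 108.1231 m/s


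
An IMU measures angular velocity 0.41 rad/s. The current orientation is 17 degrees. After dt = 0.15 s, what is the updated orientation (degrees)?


delta_theta = w * dt = 0.41 * 0.15 = 0.0615 rad
= 3.5237 deg
theta_new = 17 + 3.5237 = 20.5237 deg


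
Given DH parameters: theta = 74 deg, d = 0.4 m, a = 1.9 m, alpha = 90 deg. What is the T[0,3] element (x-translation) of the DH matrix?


T[0,3] = a * cos(theta)
= 1.9 * cos(74 deg)
= 1.9 * 0.2756
= 0.5237


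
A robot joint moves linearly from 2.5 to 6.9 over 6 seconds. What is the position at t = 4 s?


s = t/T = 4/6 = 0.6667
p(t) = p0 + (pf-p0)*s
= 2.5 + (6.9 - 2.5) * 0.6667
= 5.4333


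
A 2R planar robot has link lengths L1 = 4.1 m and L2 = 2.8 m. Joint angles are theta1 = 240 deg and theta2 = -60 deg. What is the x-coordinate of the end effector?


Convert angles to radians: theta1 = 4.1888, theta2 = -1.0472
x = L1*cos(theta1) + L2*cos(theta1+theta2)
x = -2.05 + -2.8
x = -4.85


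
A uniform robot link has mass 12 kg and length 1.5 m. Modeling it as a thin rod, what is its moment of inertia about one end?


I = (1/3) * m * L^2
= (1/3) * 12 * 1.5^2
= 0.333333 * 12 * 2.25
= 9.0 kg*m^2


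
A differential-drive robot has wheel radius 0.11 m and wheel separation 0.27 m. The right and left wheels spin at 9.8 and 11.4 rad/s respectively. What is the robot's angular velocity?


vR = r*wR = 0.11*9.8 = 1.078 m/s
vL = r*wL = 0.11*11.4 = 1.254 m/s
v = (vR+vL)/2 = 1.166 m/s
omega = (vR-vL)/L = -0.6519 rad/s
angular velocity = -0.6519 rad/s


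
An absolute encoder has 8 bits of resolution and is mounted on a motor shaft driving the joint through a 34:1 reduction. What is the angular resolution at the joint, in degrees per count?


counts = 2^8 = 256
effective counts at joint = 256 * 34 = 8704
resolution = 360 / 8704
= 0.0414 deg/count


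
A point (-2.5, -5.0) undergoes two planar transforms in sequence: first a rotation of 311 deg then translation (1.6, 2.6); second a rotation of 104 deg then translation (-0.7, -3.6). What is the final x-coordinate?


After transform 1:
x1 = cos(311)*-2.5 - sin(311)*-5.0 + 1.6 = -3.8137
y1 = sin(311)*-2.5 + cos(311)*-5.0 + 2.6 = 1.2065
After transform 2:
x2 = cos(104)*-3.8137 - sin(104)*1.2065 + -0.7
= -0.948


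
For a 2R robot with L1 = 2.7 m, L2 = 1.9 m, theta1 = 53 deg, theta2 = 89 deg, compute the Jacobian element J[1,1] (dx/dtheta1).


J[1,1] = -L1*sin(t1) - L2*sin(t1+t2)
= -2.7*sin(53) - 1.9*sin(142)
= -3.3261


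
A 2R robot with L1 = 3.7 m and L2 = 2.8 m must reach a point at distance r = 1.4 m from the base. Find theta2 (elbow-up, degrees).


cos(theta2) = (r^2 - L1^2 - L2^2) / (2*L1*L2)
cos(theta2) = (1.96 - 13.69 - 7.84) / 20.72
cos(theta2) = -0.944498
theta2 = 160.8212 degrees


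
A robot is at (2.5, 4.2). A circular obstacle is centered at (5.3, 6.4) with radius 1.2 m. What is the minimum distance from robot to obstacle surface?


center_dist = sqrt((2.5-5.3)^2 + (4.2-6.4)^2)
= sqrt(7.84 + 4.84)
= 3.5609
min_dist = center_dist - radius = 3.5609 - 1.2 = 2.3609 m


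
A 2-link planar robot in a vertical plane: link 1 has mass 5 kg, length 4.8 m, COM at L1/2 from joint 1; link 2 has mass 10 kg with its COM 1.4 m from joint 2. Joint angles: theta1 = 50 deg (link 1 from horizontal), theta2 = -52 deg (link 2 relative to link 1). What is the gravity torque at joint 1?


Horizontal distance from joint 1 to link-1 COM:
  x_c1 = (L1/2)*cos(t1) = 2.4 * 0.6428 = 1.5427 m
Horizontal distance from joint 1 to link-2 COM:
  x_c2 = L1*cos(t1) + Lc2*cos(t1+t2)
       = 4.8*0.6428 + 1.4*0.9994 = 4.4845 m
tau1 = m1*g*x_c1 + m2*g*x_c2
     = 5*9.81*1.5427 + 10*9.81*4.4845
     = 75.669 + 439.9322
     = 515.6011 Nm


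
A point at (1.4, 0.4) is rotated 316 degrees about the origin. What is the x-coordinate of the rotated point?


x' = x*cos(theta) - y*sin(theta)
cos(316 deg) = 0.7193, sin(316 deg) = -0.6947
x' = 1.4 * 0.7193 - 0.4 * -0.6947
= 1.0071 - -0.2779
= 1.2849


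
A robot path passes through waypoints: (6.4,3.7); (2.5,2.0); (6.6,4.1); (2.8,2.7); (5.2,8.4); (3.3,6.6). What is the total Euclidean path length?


Segment lengths:
  seg1 = sqrt((-3.9)^2 + (-1.7)^2) = 4.2544
  seg2 = sqrt((4.1)^2 + (2.1)^2) = 4.6065
  seg3 = sqrt((-3.8)^2 + (-1.4)^2) = 4.0497
  seg4 = sqrt((2.4)^2 + (5.7)^2) = 6.1847
  seg5 = sqrt((-1.9)^2 + (-1.8)^2) = 2.6173
Total = 21.7125


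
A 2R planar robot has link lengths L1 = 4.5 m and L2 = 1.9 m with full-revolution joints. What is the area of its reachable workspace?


r_max = L1 + L2 = 6.4 m
r_min = |L1 - L2| = 2.6 m
Area = pi*(r_max^2 - r_min^2)
= pi*(40.96 - 6.76)
= pi * 34.2
= 107.4425 m^2


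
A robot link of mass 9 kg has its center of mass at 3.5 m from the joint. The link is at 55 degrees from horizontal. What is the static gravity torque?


tau = m*g*L*cos(angle)
= 9 * 9.81 * 3.5 * cos(55 deg)
= 9 * 9.81 * 3.5 * 0.5736
= 177.2437 Nm


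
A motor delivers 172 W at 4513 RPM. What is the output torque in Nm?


omega = 4513 * 2*pi/60 = 472.6003 rad/s
tau = P / omega = 172 / 472.6003
= 0.3639 Nm


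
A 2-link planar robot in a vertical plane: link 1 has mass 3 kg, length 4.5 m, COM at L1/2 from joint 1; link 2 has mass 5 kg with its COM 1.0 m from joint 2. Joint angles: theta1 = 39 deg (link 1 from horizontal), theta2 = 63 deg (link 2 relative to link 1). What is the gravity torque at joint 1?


Horizontal distance from joint 1 to link-1 COM:
  x_c1 = (L1/2)*cos(t1) = 2.25 * 0.7771 = 1.7486 m
Horizontal distance from joint 1 to link-2 COM:
  x_c2 = L1*cos(t1) + Lc2*cos(t1+t2)
       = 4.5*0.7771 + 1.0*-0.2079 = 3.2892 m
tau1 = m1*g*x_c1 + m2*g*x_c2
     = 3*9.81*1.7486 + 5*9.81*3.2892
     = 51.4607 + 161.3375
     = 212.7981 Nm


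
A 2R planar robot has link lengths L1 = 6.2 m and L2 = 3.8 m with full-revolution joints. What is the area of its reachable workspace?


r_max = L1 + L2 = 10.0 m
r_min = |L1 - L2| = 2.4 m
Area = pi*(r_max^2 - r_min^2)
= pi*(100.0 - 5.76)
= pi * 94.24
= 296.0637 m^2


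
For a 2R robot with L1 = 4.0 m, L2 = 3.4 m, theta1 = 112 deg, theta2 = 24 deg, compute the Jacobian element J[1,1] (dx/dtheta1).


J[1,1] = -L1*sin(t1) - L2*sin(t1+t2)
= -4.0*sin(112) - 3.4*sin(136)
= -6.0706


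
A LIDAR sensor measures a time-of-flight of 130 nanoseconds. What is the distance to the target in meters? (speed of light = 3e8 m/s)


tof = 130 ns = 1.3e-07 s
dist = c * tof / 2
= 3e8 * 1.3e-07 / 2
= 19.5 m


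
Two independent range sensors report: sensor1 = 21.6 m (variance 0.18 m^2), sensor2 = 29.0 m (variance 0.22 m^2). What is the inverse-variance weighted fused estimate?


w1 = (1/var1) / (1/var1 + 1/var2)
   = 5.5556 / (5.5556 + 4.5455) = 0.55
w2 = 1 - w1 = 0.45
fused = w1*s1 + w2*s2 = 11.88 + 13.05
= 24.93 m


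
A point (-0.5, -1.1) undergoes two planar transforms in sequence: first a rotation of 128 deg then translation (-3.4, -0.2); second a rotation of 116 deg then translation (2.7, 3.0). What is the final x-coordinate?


After transform 1:
x1 = cos(128)*-0.5 - sin(128)*-1.1 + -3.4 = -2.2254
y1 = sin(128)*-0.5 + cos(128)*-1.1 + -0.2 = 0.0832
After transform 2:
x2 = cos(116)*-2.2254 - sin(116)*0.0832 + 2.7
= 3.6007


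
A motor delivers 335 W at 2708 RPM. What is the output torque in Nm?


omega = 2708 * 2*pi/60 = 283.5811 rad/s
tau = P / omega = 335 / 283.5811
= 1.1813 Nm


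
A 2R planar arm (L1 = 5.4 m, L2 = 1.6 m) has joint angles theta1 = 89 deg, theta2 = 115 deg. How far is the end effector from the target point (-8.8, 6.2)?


End effector via forward kinematics:
x = L1*cos(t1) + L2*cos(t1+t2) = -1.3674
y = L1*sin(t1) + L2*sin(t1+t2) = 4.7484
Distance to target:
d = sqrt((-8.8 - -1.3674)^2 + (6.2 - 4.7484)^2)
= sqrt(55.2431 + 2.1071)
= 7.573 m


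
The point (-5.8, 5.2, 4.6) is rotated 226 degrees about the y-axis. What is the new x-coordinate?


Rotation about y-axis: x' = x*cos(theta) + z*sin(theta)
= -5.8 * -0.6947 + 4.6 * -0.7193
= 0.7201


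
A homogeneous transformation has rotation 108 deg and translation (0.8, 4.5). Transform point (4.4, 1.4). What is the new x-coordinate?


x' = cos(theta)*px - sin(theta)*py + tx
= -0.309*4.4 - 0.9511*1.4 + 0.8
= -1.8912


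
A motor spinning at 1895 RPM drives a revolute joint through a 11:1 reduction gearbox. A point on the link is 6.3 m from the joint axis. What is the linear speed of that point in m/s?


omega_motor = 1895 * 2*pi/60 = 198.4439 rad/s
omega_joint = omega_motor / 11 = 18.0404 rad/s
v = omega_joint * r = 18.0404 * 6.3
= 113.6543 m/s
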